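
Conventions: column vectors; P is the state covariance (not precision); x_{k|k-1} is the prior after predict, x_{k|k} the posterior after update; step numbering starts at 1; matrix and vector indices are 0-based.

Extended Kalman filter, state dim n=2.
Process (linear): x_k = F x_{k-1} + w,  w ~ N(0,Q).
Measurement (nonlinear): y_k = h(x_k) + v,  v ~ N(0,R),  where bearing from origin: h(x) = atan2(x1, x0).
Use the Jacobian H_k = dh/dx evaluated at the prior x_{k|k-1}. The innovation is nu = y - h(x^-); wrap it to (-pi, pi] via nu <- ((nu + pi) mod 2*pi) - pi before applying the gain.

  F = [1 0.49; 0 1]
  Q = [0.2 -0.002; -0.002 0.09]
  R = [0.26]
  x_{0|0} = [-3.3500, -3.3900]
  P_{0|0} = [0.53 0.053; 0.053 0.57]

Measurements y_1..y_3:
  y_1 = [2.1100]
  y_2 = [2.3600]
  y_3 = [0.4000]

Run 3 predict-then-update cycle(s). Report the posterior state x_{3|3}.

x_post = [-7.9936, -2.1874]

step 1: x^-=[-5.0111, -3.3900]  P^-=[0.9188 0.3303; 0.3303 0.6600]  H_jac=[0.0926 -0.1369]  S=[0.2719]  K=[0.1467; -0.2198]  nu=[-1.6264]  x^+=[-5.2496, -3.0325]  P^+=[0.9129 0.3391; 0.3391 0.6469]
step 2: x^-=[-6.7355, -3.0325]  P^-=[1.6005 0.6540; 0.6540 0.7369]  H_jac=[0.0556 -0.1234]  S=[0.2672]  K=[0.0308; -0.2044]  nu=[-1.2046]  x^+=[-6.7726, -2.7863]  P^+=[1.6003 0.6557; 0.6557 0.7257]
step 3: x^-=[-8.1379, -2.7863]  P^-=[2.6171 1.0093; 1.0093 0.8157]  H_jac=[0.0377 -0.1100]  S=[0.2652]  K=[-0.0470; -0.1950]  nu=[-3.0715]  x^+=[-7.9936, -2.1874]  P^+=[2.6165 1.0069; 1.0069 0.8056]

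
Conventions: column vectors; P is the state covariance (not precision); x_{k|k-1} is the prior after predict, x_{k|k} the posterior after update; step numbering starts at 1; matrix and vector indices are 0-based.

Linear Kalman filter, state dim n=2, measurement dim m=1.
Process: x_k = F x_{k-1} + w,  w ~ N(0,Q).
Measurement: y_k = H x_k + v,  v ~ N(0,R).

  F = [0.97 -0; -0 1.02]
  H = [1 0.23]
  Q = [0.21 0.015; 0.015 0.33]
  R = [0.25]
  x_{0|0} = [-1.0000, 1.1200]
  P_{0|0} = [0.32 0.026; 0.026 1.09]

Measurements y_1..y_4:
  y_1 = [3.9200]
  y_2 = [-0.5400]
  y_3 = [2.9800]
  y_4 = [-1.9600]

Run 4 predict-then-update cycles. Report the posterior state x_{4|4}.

step 1: x^-=[-0.9700, 1.1424]  P^-=[0.5111 0.0407; 0.0407 1.4640]  S=[0.8573]  K=[0.6071; 0.4403]  nu=[4.6272]  x^+=[1.8392, 3.1798]  P^+=[0.1951 -0.1884; -0.1884 1.2978]
step 2: x^-=[1.7841, 3.2434]  P^-=[0.3936 -0.1714; -0.1714 1.6803]  S=[0.6536]  K=[0.5418; 0.3290]  nu=[-3.0700]  x^+=[0.1206, 2.2334]  P^+=[0.2017 -0.2879; -0.2879 1.6095]
step 3: x^-=[0.1170, 2.2780]  P^-=[0.3998 -0.2699; -0.2699 2.0046]  S=[0.6317]  K=[0.5346; 0.3026]  nu=[2.3391]  x^+=[1.3675, 2.9859]  P^+=[0.2192 -0.3721; -0.3721 1.9467]
step 4: x^-=[1.3265, 3.0456]  P^-=[0.4163 -0.3531; -0.3531 2.3554]  S=[0.6284]  K=[0.5332; 0.3001]  nu=[-3.9869]  x^+=[-0.7992, 1.8491]  P^+=[0.2376 -0.4537; -0.4537 2.2988]

x_post = [-0.7992, 1.8491]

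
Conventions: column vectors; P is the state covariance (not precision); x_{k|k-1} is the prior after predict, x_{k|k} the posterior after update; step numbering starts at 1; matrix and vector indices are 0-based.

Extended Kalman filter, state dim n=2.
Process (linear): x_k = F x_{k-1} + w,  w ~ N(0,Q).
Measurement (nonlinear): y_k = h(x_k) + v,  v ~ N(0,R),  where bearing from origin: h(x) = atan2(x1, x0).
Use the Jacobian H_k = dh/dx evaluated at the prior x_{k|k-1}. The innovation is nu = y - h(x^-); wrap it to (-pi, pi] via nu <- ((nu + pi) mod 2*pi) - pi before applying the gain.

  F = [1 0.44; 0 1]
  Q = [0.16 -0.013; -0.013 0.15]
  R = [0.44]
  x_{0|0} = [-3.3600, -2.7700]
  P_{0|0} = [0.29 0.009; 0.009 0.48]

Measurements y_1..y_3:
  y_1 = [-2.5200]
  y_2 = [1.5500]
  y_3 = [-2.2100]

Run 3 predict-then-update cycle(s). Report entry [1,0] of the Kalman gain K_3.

K[1,0] = -0.1791

step 1: x^-=[-4.5788, -2.7700]  P^-=[0.5508 0.2072; 0.2072 0.6300]  H_jac=[0.0967 -0.1599]  S=[0.4548]  K=[0.0443; -0.1774]  nu=[0.0775]  x^+=[-4.5754, -2.7838]  P^+=[0.5500 0.2108; 0.2108 0.6157]
step 2: x^-=[-5.8002, -2.7838]  P^-=[1.0146 0.4687; 0.4687 0.7657]  H_jac=[0.0673 -0.1401]  S=[0.4508]  K=[0.0057; -0.1681]  nu=[-2.0391]  x^+=[-5.8118, -2.4410]  P^+=[1.0146 0.4691; 0.4691 0.7529]
step 3: x^-=[-6.8858, -2.4410]  P^-=[1.7332 0.7874; 0.7874 0.9029]  H_jac=[0.0457 -0.1290]  S=[0.4494]  K=[-0.0497; -0.1791]  nu=[0.5909]  x^+=[-6.9152, -2.5468]  P^+=[1.7321 0.7834; 0.7834 0.8885]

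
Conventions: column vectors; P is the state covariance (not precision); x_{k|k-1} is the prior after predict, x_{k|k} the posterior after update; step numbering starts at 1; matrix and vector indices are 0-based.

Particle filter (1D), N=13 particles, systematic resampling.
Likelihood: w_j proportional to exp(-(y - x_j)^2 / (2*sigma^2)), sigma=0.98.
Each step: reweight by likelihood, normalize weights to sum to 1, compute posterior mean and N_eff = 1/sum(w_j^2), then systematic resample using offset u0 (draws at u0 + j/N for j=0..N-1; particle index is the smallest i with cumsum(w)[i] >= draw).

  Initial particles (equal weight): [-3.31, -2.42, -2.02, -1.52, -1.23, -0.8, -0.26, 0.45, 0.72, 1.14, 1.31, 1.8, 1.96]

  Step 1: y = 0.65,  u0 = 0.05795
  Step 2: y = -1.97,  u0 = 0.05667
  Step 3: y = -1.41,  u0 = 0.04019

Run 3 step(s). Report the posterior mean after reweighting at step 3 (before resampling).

step 1: w=[0.0000, 0.0013, 0.0042, 0.0148, 0.0272, 0.0574, 0.1115, 0.1680, 0.1711, 0.1514, 0.1367, 0.0862, 0.0702]  mean=0.7006  Neff=7.8023  idx=[5, 6, 6, 7, 7, 8, 8, 9, 9, 10, 10, 11, 12]
step 2: w=[0.4502, 0.2003, 0.2003, 0.0435, 0.0435, 0.0212, 0.0212, 0.0060, 0.0060, 0.0034, 0.0034, 0.0006, 0.0003]  mean=-0.3705  Neff=3.4752  idx=[0, 0, 0, 0, 0, 0, 1, 1, 2, 2, 2, 4, 6]
step 3: w=[0.1068, 0.1068, 0.1068, 0.1068, 0.1068, 0.1068, 0.0651, 0.0651, 0.0651, 0.0651, 0.0651, 0.0214, 0.0122]  mean=-0.5789  Neff=11.0809  idx=[0, 1, 1, 2, 3, 3, 4, 5, 6, 7, 8, 9, 10]

post_mean = -0.5789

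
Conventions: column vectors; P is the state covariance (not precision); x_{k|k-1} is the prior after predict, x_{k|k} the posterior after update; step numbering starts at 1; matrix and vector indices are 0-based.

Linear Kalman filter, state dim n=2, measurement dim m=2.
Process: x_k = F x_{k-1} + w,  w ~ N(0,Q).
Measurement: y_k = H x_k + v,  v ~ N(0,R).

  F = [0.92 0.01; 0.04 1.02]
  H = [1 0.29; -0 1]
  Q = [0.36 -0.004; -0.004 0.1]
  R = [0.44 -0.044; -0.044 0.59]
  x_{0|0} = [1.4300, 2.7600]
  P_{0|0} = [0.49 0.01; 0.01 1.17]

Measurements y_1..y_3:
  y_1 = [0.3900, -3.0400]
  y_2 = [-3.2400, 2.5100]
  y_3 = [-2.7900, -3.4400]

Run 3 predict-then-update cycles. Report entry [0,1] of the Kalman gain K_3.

step 1: x^-=[1.3432, 2.8724]  P^-=[0.7750 0.0354; 0.0354 1.3189]  S=[1.3465 0.3738; 0.3738 1.9089]  K=[0.6113 -0.1012; 0.1253 0.6664]  nu=[-1.7862, -5.9124]  x^+=[0.8496, -1.2913]  P^+=[0.2985 -0.0866; -0.0866 0.3876]
step 2: x^-=[0.7687, -1.2831]  P^-=[0.6111 -0.0704; -0.0704 0.4967]  S=[1.0521 0.0297; 0.0297 1.0867]  K=[0.5637 -0.0801; 0.0572 0.4555]  nu=[-3.6366, 3.7931]  x^+=[-1.5854, 0.2368]  P^+=[0.2725 -0.0721; -0.0721 0.2662]
step 3: x^-=[-1.4562, 0.1781]  P^-=[0.5893 -0.0589; -0.0589 0.3716]  S=[1.0264 0.0048; 0.0048 0.9616]  K=[0.5578 -0.0641; 0.0457 0.3862]  nu=[-1.3854, -3.6181]  x^+=[-1.9972, -1.2825]  P^+=[0.2663 -0.0624; -0.0624 0.2258]

K[0,1] = -0.0641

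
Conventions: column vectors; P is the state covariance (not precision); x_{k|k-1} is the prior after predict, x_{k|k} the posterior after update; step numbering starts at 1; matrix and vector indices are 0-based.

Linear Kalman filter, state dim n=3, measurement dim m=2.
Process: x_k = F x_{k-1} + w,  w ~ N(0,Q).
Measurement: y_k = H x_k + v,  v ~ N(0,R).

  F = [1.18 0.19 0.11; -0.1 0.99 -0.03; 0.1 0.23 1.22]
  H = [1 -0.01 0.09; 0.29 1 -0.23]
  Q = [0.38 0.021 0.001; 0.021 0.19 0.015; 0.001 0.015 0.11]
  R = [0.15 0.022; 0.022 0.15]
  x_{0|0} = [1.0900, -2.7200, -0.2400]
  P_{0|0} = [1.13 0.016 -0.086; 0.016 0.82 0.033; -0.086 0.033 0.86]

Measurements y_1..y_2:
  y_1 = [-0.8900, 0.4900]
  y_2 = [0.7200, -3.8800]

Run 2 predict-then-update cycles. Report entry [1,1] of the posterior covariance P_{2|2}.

step 1: x^-=[0.7430, -2.7946, -0.8094]  P^-=[1.9796 0.0648 0.1740; 0.0648 1.0001 0.2105; 0.1740 0.2105 1.4430]  S=[2.1711 0.6048; 0.6048 1.3105]  K=[0.9082 0.0379; -0.1978 0.8318; 0.1768 -0.1357]  nu=[-1.5881, 2.8830]  x^+=[-0.5902, -0.0824, -1.4813]  P^+=[0.1454 -0.0389 -0.0974; -0.0389 0.2074 0.3292; -0.0974 0.3292 1.3800]
step 2: x^-=[-0.8750, 0.0219, -1.8852]  P^-=[0.5777 0.0321 0.1445; 0.0321 0.3836 0.4148; 0.1445 0.4148 2.3356]  S=[0.7713 0.1782; 0.1782 0.5142]  K=[0.7508 0.0634; -0.0528 0.5968; 0.5333 -0.3413]  nu=[1.7649, -4.0817]  x^+=[0.1912, -2.5072, 0.4493]  P^+=[0.1239 -0.0360 -0.1136; -0.0360 0.2095 0.4814; -0.1136 0.4814 2.1212]

P_post[1,1] = 0.2095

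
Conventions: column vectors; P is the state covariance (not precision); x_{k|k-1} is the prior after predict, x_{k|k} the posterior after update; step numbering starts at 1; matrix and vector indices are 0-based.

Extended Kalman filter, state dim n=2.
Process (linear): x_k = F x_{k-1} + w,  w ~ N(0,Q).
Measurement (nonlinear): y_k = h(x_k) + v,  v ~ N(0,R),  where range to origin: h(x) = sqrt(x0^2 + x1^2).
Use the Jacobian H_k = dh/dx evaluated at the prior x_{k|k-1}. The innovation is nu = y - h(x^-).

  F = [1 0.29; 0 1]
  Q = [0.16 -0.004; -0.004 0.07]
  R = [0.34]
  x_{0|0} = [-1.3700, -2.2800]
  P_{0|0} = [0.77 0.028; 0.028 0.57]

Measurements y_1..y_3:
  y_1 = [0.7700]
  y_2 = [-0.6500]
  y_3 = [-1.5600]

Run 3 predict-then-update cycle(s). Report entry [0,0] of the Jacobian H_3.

H_jac[0,0] = -0.4338

step 1: x^-=[-2.0312, -2.2800]  P^-=[0.9942 0.1893; 0.1893 0.6400]  H_jac=[-0.6652 -0.7467]  S=[1.3248]  K=[-0.6059; -0.4558]  nu=[-2.2836]  x^+=[-0.6476, -1.2392]  P^+=[0.5078 -0.1765; -0.1765 0.3648]
step 2: x^-=[-1.0070, -1.2392]  P^-=[0.5961 -0.0747; -0.0747 0.4348]  H_jac=[-0.6306 -0.7761]  S=[0.7658]  K=[-0.4152; -0.3791]  nu=[-2.2468]  x^+=[-0.0742, -0.3875]  P^+=[0.4641 -0.1953; -0.1953 0.3248]
step 3: x^-=[-0.1866, -0.3875]  P^-=[0.5382 -0.1051; -0.1051 0.3948]  H_jac=[-0.4338 -0.9010]  S=[0.6796]  K=[-0.2042; -0.4563]  nu=[-1.9901]  x^+=[0.2198, 0.5205]  P^+=[0.5099 -0.1684; -0.1684 0.2533]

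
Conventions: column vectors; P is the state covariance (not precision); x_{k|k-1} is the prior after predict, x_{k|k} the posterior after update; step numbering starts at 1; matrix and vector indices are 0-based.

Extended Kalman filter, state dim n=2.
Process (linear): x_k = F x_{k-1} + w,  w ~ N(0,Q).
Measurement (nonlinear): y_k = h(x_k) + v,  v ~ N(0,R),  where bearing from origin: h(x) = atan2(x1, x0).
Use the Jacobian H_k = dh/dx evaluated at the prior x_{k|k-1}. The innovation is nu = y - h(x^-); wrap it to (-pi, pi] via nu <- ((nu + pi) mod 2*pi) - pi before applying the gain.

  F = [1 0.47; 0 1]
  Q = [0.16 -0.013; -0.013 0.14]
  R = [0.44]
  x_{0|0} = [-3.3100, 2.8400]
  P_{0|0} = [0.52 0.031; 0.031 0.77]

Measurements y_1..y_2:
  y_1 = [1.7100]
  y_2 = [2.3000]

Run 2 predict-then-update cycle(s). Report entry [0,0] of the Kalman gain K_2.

K[0,0] = -0.7594

step 1: x^-=[-1.9752, 2.8400]  P^-=[0.8792 0.3799; 0.3799 0.9100]  H_jac=[-0.2373 -0.1651]  S=[0.5441]  K=[-0.4988; -0.4418]  nu=[-0.4685]  x^+=[-1.7415, 3.0470]  P^+=[0.7439 0.2600; 0.2600 0.8038]
step 2: x^-=[-0.3095, 3.0470]  P^-=[1.3259 0.6248; 0.6248 0.9438]  H_jac=[-0.3248 -0.0330]  S=[0.5943]  K=[-0.7594; -0.3939]  nu=[0.6280]  x^+=[-0.7863, 2.7996]  P^+=[0.9832 0.4470; 0.4470 0.8516]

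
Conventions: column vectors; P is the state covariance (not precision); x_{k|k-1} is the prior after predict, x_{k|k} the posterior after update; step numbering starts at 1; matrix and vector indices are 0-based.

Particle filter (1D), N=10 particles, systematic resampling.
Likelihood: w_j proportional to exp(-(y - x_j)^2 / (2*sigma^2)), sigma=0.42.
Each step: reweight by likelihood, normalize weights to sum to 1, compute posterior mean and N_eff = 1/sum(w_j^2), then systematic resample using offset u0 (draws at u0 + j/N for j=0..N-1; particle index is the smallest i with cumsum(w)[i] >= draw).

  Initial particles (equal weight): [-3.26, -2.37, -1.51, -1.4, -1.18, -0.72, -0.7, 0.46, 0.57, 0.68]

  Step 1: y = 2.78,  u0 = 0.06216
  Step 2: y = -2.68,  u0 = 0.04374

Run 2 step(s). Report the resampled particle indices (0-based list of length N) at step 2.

resampled_idx = [0, 0, 0, 1, 1, 1, 1, 3, 6, 8]

step 1: w=[0.0000, 0.0000, 0.0000, 0.0000, 0.0000, 0.0000, 0.0000, 0.0480, 0.1970, 0.7551]  mean=0.6478  Neff=1.6361  idx=[8, 8, 9, 9, 9, 9, 9, 9, 9, 9]
step 2: w=[0.3313, 0.3313, 0.0422, 0.0422, 0.0422, 0.0422, 0.0422, 0.0422, 0.0422, 0.0422]  mean=0.6071  Neff=4.2787  idx=[0, 0, 0, 1, 1, 1, 1, 3, 6, 8]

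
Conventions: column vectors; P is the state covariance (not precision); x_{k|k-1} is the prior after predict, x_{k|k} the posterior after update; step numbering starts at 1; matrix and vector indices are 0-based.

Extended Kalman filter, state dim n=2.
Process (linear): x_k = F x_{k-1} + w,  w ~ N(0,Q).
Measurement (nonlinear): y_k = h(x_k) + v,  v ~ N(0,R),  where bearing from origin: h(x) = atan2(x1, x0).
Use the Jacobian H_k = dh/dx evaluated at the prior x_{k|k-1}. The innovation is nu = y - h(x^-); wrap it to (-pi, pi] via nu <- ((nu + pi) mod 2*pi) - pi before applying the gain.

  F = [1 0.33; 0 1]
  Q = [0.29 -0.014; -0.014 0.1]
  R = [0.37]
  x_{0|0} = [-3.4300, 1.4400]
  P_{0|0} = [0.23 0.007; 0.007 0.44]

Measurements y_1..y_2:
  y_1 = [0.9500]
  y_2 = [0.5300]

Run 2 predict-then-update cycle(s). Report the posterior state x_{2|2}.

x_post = [-0.7038, 2.8039]

step 1: x^-=[-2.9548, 1.4400]  P^-=[0.5725 0.1382; 0.1382 0.5400]  H_jac=[-0.1333 -0.2735]  S=[0.4306]  K=[-0.2650; -0.3857]  nu=[-1.7381]  x^+=[-2.4943, 2.1104]  P^+=[0.5423 0.0942; 0.0942 0.4759]
step 2: x^-=[-1.7978, 2.1104]  P^-=[0.9463 0.2372; 0.2372 0.5759]  H_jac=[-0.2746 -0.2339]  S=[0.5033]  K=[-0.6265; -0.3971]  nu=[-1.7464]  x^+=[-0.7038, 2.8039]  P^+=[0.7488 0.1120; 0.1120 0.4966]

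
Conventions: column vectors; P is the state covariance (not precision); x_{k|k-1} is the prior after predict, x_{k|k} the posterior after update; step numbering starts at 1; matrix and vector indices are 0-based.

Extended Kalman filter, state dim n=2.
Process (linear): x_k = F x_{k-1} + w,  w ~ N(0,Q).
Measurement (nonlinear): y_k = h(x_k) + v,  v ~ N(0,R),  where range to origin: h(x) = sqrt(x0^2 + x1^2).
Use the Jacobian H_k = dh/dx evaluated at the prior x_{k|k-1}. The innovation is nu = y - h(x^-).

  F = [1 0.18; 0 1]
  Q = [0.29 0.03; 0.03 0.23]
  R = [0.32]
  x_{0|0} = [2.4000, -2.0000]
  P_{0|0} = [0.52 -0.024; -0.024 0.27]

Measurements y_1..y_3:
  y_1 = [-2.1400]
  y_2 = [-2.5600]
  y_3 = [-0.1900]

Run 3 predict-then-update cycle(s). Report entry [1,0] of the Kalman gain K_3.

step 1: x^-=[2.0400, -2.0000]  P^-=[0.8101 0.0546; 0.0546 0.5000]  H_jac=[0.7141 -0.7001]  S=[0.9235]  K=[0.5850; -0.3368]  nu=[-4.9969]  x^+=[-0.8831, -0.3171]  P^+=[0.4941 0.2366; 0.2366 0.3952]
step 2: x^-=[-0.9401, -0.3171]  P^-=[0.8820 0.3377; 0.3377 0.6252]  H_jac=[-0.9476 -0.3196]  S=[1.3803]  K=[-0.6837; -0.3766]  nu=[-3.5522]  x^+=[1.4884, 1.0206]  P^+=[0.2368 -0.0177; -0.0177 0.4295]
step 3: x^-=[1.6721, 1.0206]  P^-=[0.5344 0.0896; 0.0896 0.6595]  H_jac=[0.8536 0.5210]  S=[0.9681]  K=[0.5194; 0.4340]  nu=[-2.1490]  x^+=[0.5559, 0.0880]  P^+=[0.2732 -0.1286; -0.1286 0.4772]

K[1,0] = 0.4340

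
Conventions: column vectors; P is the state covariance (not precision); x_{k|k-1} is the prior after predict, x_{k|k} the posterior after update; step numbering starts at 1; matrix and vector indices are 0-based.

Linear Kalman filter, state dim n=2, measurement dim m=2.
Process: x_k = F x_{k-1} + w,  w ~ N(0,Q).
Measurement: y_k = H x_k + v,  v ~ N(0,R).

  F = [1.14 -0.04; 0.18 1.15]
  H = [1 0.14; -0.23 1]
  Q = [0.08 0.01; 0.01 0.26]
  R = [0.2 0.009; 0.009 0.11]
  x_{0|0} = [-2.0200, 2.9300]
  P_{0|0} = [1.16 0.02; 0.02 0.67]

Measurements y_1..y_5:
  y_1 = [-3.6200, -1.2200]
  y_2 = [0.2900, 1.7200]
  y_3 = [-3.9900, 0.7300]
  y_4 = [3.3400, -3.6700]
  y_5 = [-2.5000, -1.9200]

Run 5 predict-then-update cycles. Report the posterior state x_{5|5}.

x_post = [-0.8628, -2.4054]

step 1: x^-=[-2.4200, 3.0059]  P^-=[1.5868 0.2433; 0.2433 1.1919]  S=[1.8783 0.0464; 0.0464 1.2740]  K=[0.8661 -0.1270; 0.1965 0.8845]  nu=[-1.6208, -4.7825]  x^+=[-3.2163, -1.5429]  P^+=[0.1675 0.0324; 0.0324 0.1065]
step 2: x^-=[-3.6048, -2.3533]  P^-=[0.2950 0.0817; 0.0817 0.4197]  S=[0.5261 0.0790; 0.0790 0.5077]  K=[0.5922 -0.0649; 0.1520 0.7660]  nu=[4.2243, 3.2442]  x^+=[-1.3137, 0.7737]  P^+=[0.1144 0.0245; 0.0245 0.0913]
step 3: x^-=[-1.5286, 0.6532]  P^-=[0.2266 0.0612; 0.0612 0.3946]  S=[0.4515 0.0714; 0.0714 0.4884]  K=[0.5302 -0.0588; 0.1380 0.7589]  nu=[-2.5529, -0.2748]  x^+=[-2.8660, 0.0924]  P^+=[0.1025 0.0219; 0.0219 0.0897]
step 4: x^-=[-3.2709, -0.4096]  P^-=[0.2113 0.0554; 0.0554 0.3911]  S=[0.4345 0.0688; 0.0688 0.4868]  K=[0.5134 -0.0586; 0.1335 0.7584]  nu=[6.6682, -4.0127]  x^+=[0.3879, -2.5626]  P^+=[0.0992 0.0210; 0.0210 0.0895]
step 5: x^-=[0.5447, -2.8771]  P^-=[0.2072 0.0536; 0.0536 0.3902]  S=[0.4298 0.0679; 0.0679 0.4865]  K=[0.5087 -0.0587; 0.1321 0.7583]  nu=[-2.6419, 1.0824]  x^+=[-0.8628, -2.4054]  P^+=[0.0983 0.0207; 0.0207 0.0894]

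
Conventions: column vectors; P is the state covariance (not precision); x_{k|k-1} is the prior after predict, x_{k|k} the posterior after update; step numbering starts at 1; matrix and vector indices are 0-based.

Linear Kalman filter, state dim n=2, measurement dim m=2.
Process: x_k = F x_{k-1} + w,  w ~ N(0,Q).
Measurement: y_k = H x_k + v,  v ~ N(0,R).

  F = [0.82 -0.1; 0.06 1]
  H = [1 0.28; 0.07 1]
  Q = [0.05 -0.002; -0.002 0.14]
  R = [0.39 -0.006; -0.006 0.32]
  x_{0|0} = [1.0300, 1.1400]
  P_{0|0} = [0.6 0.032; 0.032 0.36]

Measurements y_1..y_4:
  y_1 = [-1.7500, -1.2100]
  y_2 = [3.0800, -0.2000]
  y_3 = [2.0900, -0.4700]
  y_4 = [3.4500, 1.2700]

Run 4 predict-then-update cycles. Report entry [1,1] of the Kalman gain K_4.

K[1,1] = 0.4733

step 1: x^-=[0.7306, 1.2018]  P^-=[0.4518 0.0176; 0.0176 0.5060]  S=[0.8913 0.1852; 0.1852 0.8307]  K=[0.5244 -0.0577; 0.0543 0.5985]  nu=[-2.8171, -2.4629]  x^+=[-0.6046, -0.4253]  P^+=[0.2151 -0.0367; -0.0367 0.1938]
step 2: x^-=[-0.4532, -0.4615]  P^-=[0.2026 -0.0406; -0.0406 0.3301]  S=[0.5957 0.0592; 0.0592 0.6454]  K=[0.3281 -0.0711; 0.0369 0.5037]  nu=[3.6624, 0.2933]  x^+=[0.7274, -0.1787]  P^+=[0.1380 -0.0344; -0.0344 0.1634]
step 3: x^-=[0.6144, -0.1350]  P^-=[0.1501 -0.0395; -0.0395 0.2997]  S=[0.5414 0.0481; 0.0481 0.6149]  K=[0.2627 -0.0678; 0.0394 0.4799]  nu=[1.5134, -0.3780]  x^+=[1.0376, -0.2568]  P^+=[0.1116 -0.0311; -0.0311 0.1555]
step 4: x^-=[0.8765, -0.1946]  P^-=[0.1317 -0.0374; -0.0374 0.2922]  S=[0.5237 0.0469; 0.0469 0.6076]  K=[0.2373 -0.0646; 0.0425 0.4733]  nu=[2.6280, 1.4032]  x^+=[1.4094, 0.5811]  P^+=[0.1011 -0.0292; -0.0292 0.1532]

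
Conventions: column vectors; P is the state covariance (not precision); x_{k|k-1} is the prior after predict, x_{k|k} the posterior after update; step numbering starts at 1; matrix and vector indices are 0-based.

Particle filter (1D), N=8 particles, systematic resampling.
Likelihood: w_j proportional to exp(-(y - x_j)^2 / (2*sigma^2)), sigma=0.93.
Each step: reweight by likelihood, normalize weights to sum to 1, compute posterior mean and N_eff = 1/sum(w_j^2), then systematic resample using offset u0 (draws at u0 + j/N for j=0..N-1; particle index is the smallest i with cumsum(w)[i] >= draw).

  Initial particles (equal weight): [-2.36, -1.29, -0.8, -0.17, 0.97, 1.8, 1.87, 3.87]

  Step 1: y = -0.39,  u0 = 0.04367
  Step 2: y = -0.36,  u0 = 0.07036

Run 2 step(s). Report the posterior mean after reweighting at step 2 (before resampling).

post_mean = -0.4995

step 1: w=[0.0346, 0.2039, 0.2956, 0.3167, 0.1118, 0.0204, 0.0170, 0.0000]  mean=-0.4580  Neff=4.1037  idx=[1, 1, 2, 2, 3, 3, 3, 4]
step 2: w=[0.0963, 0.0963, 0.1419, 0.1419, 0.1555, 0.1555, 0.1555, 0.0571]  mean=-0.4995  Neff=7.4283  idx=[0, 2, 2, 3, 4, 5, 6, 7]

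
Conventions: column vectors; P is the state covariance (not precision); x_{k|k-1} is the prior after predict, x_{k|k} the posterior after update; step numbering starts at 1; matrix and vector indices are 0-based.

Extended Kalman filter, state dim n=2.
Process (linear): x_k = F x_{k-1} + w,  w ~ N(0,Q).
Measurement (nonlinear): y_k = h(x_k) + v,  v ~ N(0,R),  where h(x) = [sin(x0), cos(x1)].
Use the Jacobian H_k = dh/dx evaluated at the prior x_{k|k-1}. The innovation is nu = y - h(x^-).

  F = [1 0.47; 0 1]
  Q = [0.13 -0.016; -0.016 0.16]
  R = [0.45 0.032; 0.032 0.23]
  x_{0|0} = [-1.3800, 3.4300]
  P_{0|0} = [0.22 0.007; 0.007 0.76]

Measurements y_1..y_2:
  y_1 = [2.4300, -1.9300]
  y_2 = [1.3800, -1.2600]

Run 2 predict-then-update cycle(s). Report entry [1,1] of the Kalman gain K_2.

step 1: x^-=[0.2321, 3.4300]  P^-=[0.5245 0.3482; 0.3482 0.9200]  H_jac=[0.9732 0.0000; 0.0000 0.2844]  S=[0.9467 0.1284; 0.1284 0.3044]  K=[0.5250 0.1039; 0.2560 0.7516]  nu=[2.2000, -0.9713]  x^+=[1.2862, 3.2632]  P^+=[0.2462 0.1431; 0.1431 0.6366]
step 2: x^-=[2.8200, 3.2632]  P^-=[0.6513 0.4263; 0.4263 0.7966]  H_jac=[-0.9487 0.0000; 0.0000 0.1213]  S=[1.0362 -0.0171; -0.0171 0.2417]  K=[-0.5935 0.1720; -0.3841 0.3727]  nu=[1.0639, -0.2674]  x^+=[2.1426, 2.7549]  P^+=[0.2757 0.1696; 0.1696 0.6052]

K[1,1] = 0.3727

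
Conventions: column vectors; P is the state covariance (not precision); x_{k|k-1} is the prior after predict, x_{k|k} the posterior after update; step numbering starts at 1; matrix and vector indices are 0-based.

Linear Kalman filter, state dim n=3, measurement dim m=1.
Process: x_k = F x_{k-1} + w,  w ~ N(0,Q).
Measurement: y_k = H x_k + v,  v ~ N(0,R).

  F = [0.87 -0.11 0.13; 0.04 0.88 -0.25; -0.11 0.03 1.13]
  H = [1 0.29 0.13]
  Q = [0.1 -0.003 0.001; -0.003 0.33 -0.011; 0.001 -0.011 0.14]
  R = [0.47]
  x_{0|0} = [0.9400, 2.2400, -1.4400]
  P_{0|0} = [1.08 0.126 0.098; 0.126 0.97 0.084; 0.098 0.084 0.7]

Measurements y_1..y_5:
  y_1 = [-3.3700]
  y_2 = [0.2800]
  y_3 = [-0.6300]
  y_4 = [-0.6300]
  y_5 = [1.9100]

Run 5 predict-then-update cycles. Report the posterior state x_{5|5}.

step 1: x^-=[0.3842, 2.3688, -1.6634]  P^-=[0.9367 0.0050 0.0869; 0.0050 1.0966 -0.1099; 0.0869 -0.1099 1.0283]  S=[1.5335]  K=[0.6191; 0.2013; 0.1231]  nu=[-4.2249]  x^+=[-2.2316, 1.5183, -2.1833]  P^+=[0.3489 -0.1862 -0.0299; -0.1862 1.0345 -0.1479; -0.0299 -0.1479 1.0050]
step 2: x^-=[-2.3923, 1.7927, -2.1762]  P^-=[0.4266 -0.2800 0.0935; -0.2800 1.2470 -0.3995; 0.0935 -0.3995 1.4271]  S=[0.8574]  K=[0.4171; 0.0346; 0.1904]  nu=[2.4353]  x^+=[-1.3766, 1.8771, -1.7126]  P^+=[0.2775 -0.2924 0.0255; -0.2924 1.2460 -0.4052; 0.0255 -0.4052 1.3961]
step 3: x^-=[-1.6268, 2.0249, -1.7275]  P^-=[0.4220 -0.4448 0.2377; -0.4448 1.5398 -0.7438; 0.2377 -0.7438 1.8952]  S=[0.8013]  K=[0.4043; -0.1185; 0.3350]  nu=[0.6341]  x^+=[-1.3704, 1.9498, -1.5151]  P^+=[0.2911 -0.4064 0.1292; -0.4064 1.5285 -0.7120; 0.1292 -0.7120 1.8053]
step 4: x^-=[-1.6037, 2.0397, -1.5028]  P^-=[0.4967 -0.6373 0.4287; -0.6373 1.9091 -1.1363; 0.4287 -1.1363 2.3724]  S=[0.8235]  K=[0.4464; -0.2810; 0.4949]  nu=[0.5775]  x^+=[-1.3459, 1.8774, -1.2169]  P^+=[0.3326 -0.5340 0.2467; -0.5340 1.8440 -1.0218; 0.2467 -1.0218 2.1707]
step 5: x^-=[-1.5356, 1.9026, -1.1708]  P^-=[0.5980 -0.8443 0.6236; -0.8443 2.3013 -1.5164; 0.6236 -1.5164 2.7904]  S=[0.8668]  K=[0.5009; -0.4316; 0.6306]  nu=[3.0461]  x^+=[-0.0097, 0.5878, 0.7502]  P^+=[0.3805 -0.6569 0.3498; -0.6569 2.1398 -1.2805; 0.3498 -1.2805 2.4457]

x_post = [-0.0097, 0.5878, 0.7502]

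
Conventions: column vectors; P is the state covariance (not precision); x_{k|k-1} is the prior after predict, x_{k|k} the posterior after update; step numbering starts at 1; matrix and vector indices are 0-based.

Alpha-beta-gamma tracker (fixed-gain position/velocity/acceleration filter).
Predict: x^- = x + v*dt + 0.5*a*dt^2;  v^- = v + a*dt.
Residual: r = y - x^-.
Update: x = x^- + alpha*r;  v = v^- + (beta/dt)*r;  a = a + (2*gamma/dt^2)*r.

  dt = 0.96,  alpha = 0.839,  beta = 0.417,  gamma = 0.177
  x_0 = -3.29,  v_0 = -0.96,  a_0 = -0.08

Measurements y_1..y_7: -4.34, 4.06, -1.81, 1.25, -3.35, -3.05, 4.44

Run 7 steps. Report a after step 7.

a_post = 2.1614

step 1: x_pred=-4.2485  r=-0.0915  x^+=-4.3253  v^+=-1.0766  a^+=-0.1152
step 2: x_pred=-5.4118  r=9.4718  x^+=2.5350  v^+=2.9272  a^+=3.5231
step 3: x_pred=6.9686  r=-8.7786  x^+=-0.3966  v^+=2.4962  a^+=0.1511
step 4: x_pred=2.0693  r=-0.8193  x^+=1.3819  v^+=2.2854  a^+=-0.1636
step 5: x_pred=3.5005  r=-6.8505  x^+=-2.2471  v^+=-0.8474  a^+=-2.7950
step 6: x_pred=-4.3485  r=1.2985  x^+=-3.2591  v^+=-2.9665  a^+=-2.2962
step 7: x_pred=-7.1650  r=11.6050  x^+=2.5716  v^+=-0.1299  a^+=2.1614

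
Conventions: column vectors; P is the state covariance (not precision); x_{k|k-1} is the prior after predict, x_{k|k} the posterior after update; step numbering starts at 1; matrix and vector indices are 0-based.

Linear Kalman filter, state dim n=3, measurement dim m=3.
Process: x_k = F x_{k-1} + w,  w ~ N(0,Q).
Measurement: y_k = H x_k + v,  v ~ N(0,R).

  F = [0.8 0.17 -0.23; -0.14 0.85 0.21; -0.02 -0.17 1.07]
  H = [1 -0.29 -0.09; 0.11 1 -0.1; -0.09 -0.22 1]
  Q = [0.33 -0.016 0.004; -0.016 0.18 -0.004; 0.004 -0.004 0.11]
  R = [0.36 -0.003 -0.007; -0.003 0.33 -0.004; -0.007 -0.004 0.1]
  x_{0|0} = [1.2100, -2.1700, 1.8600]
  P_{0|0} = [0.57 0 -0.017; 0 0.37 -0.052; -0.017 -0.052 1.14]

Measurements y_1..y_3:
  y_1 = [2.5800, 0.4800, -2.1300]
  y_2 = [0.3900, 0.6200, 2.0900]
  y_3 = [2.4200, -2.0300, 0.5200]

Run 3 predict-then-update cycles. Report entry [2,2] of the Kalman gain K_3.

step 1: x^-=[0.1713, -1.6233, 2.3349]  P^-=[0.7761 -0.0765 -0.3225; -0.0765 0.4912 0.1575; -0.3225 0.1575 1.4458]  S=[1.2998 -0.0953 -0.5284; -0.0953 0.8038 -0.1330; -0.5284 -0.1330 1.5615]  K=[0.6403 0.1249 -0.0131; -0.1191 0.5743 0.0447; 0.0062 0.1274 0.9352]  nu=[2.1481, 2.3179, -4.8066]  x^+=[1.8994, -0.7627, -1.8516]  P^+=[0.2363 0.0152 0.0183; 0.0152 0.1927 0.0468; 0.0183 0.0468 0.1049]
step 2: x^-=[1.8157, -1.3030, -1.8895]  P^-=[0.4861 -0.0135 -0.0072; -0.0135 0.3405 0.0305; -0.0072 0.0305 0.2181]  S=[0.8872 -0.0605 -0.0615; -0.0605 0.6696 -0.0736; -0.0615 -0.0736 0.3258]  K=[0.5593 0.1094 -0.0169; -0.0992 0.4882 -0.0408; 0.0124 0.0869 0.6727]  nu=[-1.9737, 1.5343, 3.8563]  x^+=[0.8146, -0.5156, 0.8135]  P^+=[0.2064 0.0133 0.0155; 0.0133 0.1633 0.0318; 0.0155 0.0318 0.0752]
step 3: x^-=[0.3770, -0.3815, 0.9418]  P^-=[0.4662 -0.0124 -0.0041; -0.0124 0.3126 0.0154; -0.0041 0.0154 0.1888]  S=[0.8628 -0.0532 -0.0518; -0.0532 0.6444 -0.0796; -0.0518 -0.0796 0.3012]  K=[0.5501 0.1037 -0.0216; -0.0965 0.4643 -0.0675; 0.0134 0.0739 0.6387]  nu=[2.0172, -1.5958, -0.4718]  x^+=[1.3313, -1.2852, 0.5495]  P^+=[0.2026 0.0118 0.0144; 0.0118 0.1552 0.0273; 0.0144 0.0273 0.0708]

K[2,2] = 0.6387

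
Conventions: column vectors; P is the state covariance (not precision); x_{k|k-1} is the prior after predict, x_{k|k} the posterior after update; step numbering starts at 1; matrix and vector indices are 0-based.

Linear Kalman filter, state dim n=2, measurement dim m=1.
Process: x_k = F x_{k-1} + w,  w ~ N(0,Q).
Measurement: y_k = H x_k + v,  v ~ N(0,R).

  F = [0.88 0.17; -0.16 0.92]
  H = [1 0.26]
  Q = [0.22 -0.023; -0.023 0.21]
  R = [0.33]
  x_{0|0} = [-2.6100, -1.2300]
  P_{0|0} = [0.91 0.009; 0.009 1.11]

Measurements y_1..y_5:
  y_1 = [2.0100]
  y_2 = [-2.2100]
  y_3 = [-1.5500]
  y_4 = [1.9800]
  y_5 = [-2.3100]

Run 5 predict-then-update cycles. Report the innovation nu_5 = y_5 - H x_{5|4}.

innov = [-2.9503]

step 1: x^-=[-2.5059, -0.7140]  P^-=[0.9595 0.0295; 0.0295 1.1702]  S=[1.3839]  K=[0.6988; 0.2412]  nu=[4.7015]  x^+=[0.7797, 0.4199]  P^+=[0.2836 -0.2037; -0.2037 1.0897]
step 2: x^-=[0.7576, 0.2615]  P^-=[0.4101 -0.0519; -0.0519 1.1995]  S=[0.7942]  K=[0.4994; 0.3273]  nu=[-3.0355]  x^+=[-0.7584, -0.7321]  P^+=[0.2121 -0.1817; -0.1817 1.1144]
step 3: x^-=[-0.7919, -0.5522]  P^-=[0.3620 -0.0208; -0.0208 1.2122]  S=[0.7632]  K=[0.4673; 0.3858]  nu=[-0.6146]  x^+=[-1.0791, -0.7893]  P^+=[0.1954 -0.1583; -0.1583 1.0986]
step 4: x^-=[-1.0837, -0.5535]  P^-=[0.3557 -0.0026; -0.0026 1.1915]  S=[0.7649]  K=[0.4641; 0.4016]  nu=[3.2076]  x^+=[0.4050, 0.7349]  P^+=[0.1909 -0.1452; -0.1452 1.0681]
step 5: x^-=[0.4814, 0.6113]  P^-=[0.3553 0.0036; 0.0036 1.1616]  S=[0.7657]  K=[0.4652; 0.3992]  nu=[-2.9503]  x^+=[-0.8912, -0.5664]  P^+=[0.1896 -0.1386; -0.1386 1.0397]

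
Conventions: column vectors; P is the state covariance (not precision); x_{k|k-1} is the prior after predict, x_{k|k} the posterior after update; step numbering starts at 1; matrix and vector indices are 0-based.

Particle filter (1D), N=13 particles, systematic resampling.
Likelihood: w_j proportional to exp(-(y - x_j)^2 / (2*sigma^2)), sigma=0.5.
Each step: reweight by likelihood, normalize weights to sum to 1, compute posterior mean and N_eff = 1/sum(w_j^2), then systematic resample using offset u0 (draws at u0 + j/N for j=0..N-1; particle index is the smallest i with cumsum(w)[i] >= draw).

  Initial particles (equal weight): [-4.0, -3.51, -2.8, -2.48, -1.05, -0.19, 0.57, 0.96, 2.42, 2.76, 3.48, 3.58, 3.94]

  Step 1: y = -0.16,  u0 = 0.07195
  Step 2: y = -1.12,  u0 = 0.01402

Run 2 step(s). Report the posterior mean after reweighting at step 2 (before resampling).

step 1: w=[0.0000, 0.0000, 0.0000, 0.0000, 0.1259, 0.6127, 0.2114, 0.0499, 0.0000, 0.0000, 0.0000, 0.0000, 0.0000]  mean=-0.0802  Neff=2.2807  idx=[4, 5, 5, 5, 5, 5, 5, 5, 5, 6, 6, 6, 7]
step 2: w=[0.4094, 0.0733, 0.0733, 0.0733, 0.0733, 0.0733, 0.0733, 0.0733, 0.0733, 0.0014, 0.0014, 0.0014, 0.0001]  mean=-0.5389  Neff=4.7486  idx=[0, 0, 0, 0, 0, 0, 1, 2, 4, 5, 6, 7, 8]

post_mean = -0.5389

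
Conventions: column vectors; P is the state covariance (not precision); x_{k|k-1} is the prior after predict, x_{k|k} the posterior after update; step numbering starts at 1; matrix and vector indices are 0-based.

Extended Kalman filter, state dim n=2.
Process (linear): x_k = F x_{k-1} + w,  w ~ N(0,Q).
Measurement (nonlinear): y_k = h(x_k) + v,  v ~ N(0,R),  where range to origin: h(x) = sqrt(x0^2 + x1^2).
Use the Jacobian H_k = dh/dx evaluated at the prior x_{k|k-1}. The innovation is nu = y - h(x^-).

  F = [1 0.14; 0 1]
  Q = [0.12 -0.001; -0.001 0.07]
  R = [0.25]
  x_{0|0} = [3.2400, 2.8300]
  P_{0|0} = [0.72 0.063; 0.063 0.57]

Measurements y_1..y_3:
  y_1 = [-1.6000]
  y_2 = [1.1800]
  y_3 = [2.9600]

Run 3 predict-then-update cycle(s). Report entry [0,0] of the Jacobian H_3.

H_jac[0,0] = -0.8889

step 1: x^-=[3.6362, 2.8300]  P^-=[0.8688 0.1418; 0.1418 0.6400]  H_jac=[0.7892 0.6142]  S=[1.1700]  K=[0.6605; 0.4316]  nu=[-6.2077]  x^+=[-0.4638, 0.1506]  P^+=[0.3585 -0.1917; -0.1917 0.4220]
step 2: x^-=[-0.4427, 0.1506]  P^-=[0.4330 -0.1336; -0.1336 0.4920]  H_jac=[-0.9467 0.3220]  S=[0.7706]  K=[-0.5878; 0.3698]  nu=[0.7124]  x^+=[-0.8615, 0.4140]  P^+=[0.1667 0.0339; 0.0339 0.3867]
step 3: x^-=[-0.8035, 0.4140]  P^-=[0.3038 0.0870; 0.0870 0.4567]  H_jac=[-0.8889 0.4580]  S=[0.5150]  K=[-0.4470; 0.2560]  nu=[2.0561]  x^+=[-1.7226, 0.9403]  P^+=[0.2009 0.1459; 0.1459 0.4229]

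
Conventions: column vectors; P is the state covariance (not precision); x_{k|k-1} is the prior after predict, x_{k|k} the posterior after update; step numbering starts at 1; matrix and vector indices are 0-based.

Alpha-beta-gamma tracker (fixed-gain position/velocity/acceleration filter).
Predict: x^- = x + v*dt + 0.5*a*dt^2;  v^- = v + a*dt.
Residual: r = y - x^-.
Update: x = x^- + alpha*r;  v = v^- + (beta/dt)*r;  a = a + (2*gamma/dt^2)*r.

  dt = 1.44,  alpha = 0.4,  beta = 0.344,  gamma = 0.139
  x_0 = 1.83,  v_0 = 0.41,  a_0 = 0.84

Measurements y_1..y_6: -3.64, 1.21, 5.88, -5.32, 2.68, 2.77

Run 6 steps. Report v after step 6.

step 1: x_pred=3.2913  r=-6.9313  x^+=0.5188  v^+=-0.0362  a^+=-0.0893
step 2: x_pred=0.3741  r=0.8359  x^+=0.7085  v^+=0.0349  a^+=0.0228
step 3: x_pred=0.7824  r=5.0976  x^+=2.8215  v^+=1.2855  a^+=0.7062
step 4: x_pred=5.4049  r=-10.7249  x^+=1.1149  v^+=-0.2595  a^+=-0.7316
step 5: x_pred=-0.0174  r=2.6974  x^+=1.0616  v^+=-0.6687  a^+=-0.3700
step 6: x_pred=-0.2850  r=3.0550  x^+=0.9370  v^+=-0.4717  a^+=0.0396

v_post = -0.4717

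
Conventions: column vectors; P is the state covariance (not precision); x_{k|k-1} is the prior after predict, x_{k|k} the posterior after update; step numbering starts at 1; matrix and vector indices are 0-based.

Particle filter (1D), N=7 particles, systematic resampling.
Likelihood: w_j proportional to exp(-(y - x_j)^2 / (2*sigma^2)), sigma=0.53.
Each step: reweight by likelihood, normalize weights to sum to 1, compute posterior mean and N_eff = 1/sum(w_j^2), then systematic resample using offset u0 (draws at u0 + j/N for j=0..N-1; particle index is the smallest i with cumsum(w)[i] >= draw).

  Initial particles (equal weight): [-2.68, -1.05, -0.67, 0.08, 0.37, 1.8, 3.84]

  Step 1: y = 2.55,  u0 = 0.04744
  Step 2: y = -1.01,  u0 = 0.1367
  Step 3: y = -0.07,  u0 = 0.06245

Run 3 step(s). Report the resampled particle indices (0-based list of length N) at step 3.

resampled_idx = [0, 1, 2, 3, 4, 5, 6]

step 1: w=[0.0000, 0.0000, 0.0000, 0.0000, 0.0005, 0.8761, 0.1233]  mean=2.0507  Neff=1.2774  idx=[5, 5, 5, 5, 5, 5, 6]
step 2: w=[0.1667, 0.1667, 0.1667, 0.1667, 0.1667, 0.1667, 0.0000]  mean=1.8000  Neff=6.0000  idx=[0, 1, 2, 3, 4, 5, 5]
step 3: w=[0.1429, 0.1429, 0.1429, 0.1429, 0.1429, 0.1429, 0.1429]  mean=1.8000  Neff=7.0000  idx=[0, 1, 2, 3, 4, 5, 6]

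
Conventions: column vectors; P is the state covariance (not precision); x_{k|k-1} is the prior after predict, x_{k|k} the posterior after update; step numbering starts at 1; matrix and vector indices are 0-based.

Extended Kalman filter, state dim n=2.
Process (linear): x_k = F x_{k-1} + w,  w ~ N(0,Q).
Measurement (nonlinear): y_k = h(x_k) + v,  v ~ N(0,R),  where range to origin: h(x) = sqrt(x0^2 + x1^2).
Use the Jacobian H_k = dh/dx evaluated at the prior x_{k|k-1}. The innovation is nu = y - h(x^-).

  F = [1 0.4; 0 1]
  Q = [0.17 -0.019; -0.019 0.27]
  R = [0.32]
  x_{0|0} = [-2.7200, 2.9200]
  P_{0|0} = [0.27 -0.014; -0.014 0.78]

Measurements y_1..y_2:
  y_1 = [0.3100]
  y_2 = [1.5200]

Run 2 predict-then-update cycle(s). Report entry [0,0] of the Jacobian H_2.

step 1: x^-=[-1.5520, 2.9200]  P^-=[0.5536 0.2790; 0.2790 1.0500]  H_jac=[-0.4693 0.8830]  S=[1.0294]  K=[-0.0131; 0.7735]  nu=[-2.9968]  x^+=[-1.5128, 0.6020]  P^+=[0.5534 0.2894; 0.2894 0.4341]
step 2: x^-=[-1.2720, 0.6020]  P^-=[1.0244 0.4441; 0.4441 0.7041]  H_jac=[-0.9039 0.4278]  S=[0.9424]  K=[-0.7810; -0.1063]  nu=[0.1127]  x^+=[-1.3601, 0.5900]  P^+=[0.4496 0.3658; 0.3658 0.6935]

H_jac[0,0] = -0.9039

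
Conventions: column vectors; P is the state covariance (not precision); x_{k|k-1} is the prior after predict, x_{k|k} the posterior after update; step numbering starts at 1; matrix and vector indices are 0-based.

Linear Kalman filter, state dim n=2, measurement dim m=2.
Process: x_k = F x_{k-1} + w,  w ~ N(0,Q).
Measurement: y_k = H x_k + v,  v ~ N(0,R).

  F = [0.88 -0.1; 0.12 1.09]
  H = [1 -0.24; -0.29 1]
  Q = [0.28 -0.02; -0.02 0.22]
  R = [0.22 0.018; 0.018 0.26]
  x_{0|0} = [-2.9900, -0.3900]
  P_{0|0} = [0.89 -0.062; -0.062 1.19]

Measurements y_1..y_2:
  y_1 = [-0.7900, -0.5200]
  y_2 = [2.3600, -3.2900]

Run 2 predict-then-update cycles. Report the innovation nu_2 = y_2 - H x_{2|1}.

innov = [3.1310, -2.3481]

step 1: x^-=[-2.5922, -0.7839]  P^-=[0.9920 -0.1145; -0.1145 1.6304]  S=[1.3609 -0.7834; -0.7834 2.0402]  K=[0.8161 0.1162; 0.1255 0.8636]  nu=[1.6141, -0.4878]  x^+=[-1.3317, -1.0026]  P^+=[0.2068 0.1049; 0.1049 0.2572]
step 2: x^-=[-1.0717, -1.2527]  P^-=[0.4243 0.0731; 0.0731 0.5560]  S=[0.6412 -0.1602; -0.1602 0.8093]  K=[0.6511 0.0673; 0.0748 0.6757]  nu=[3.1310, -2.3481]  x^+=[0.8090, -2.6049]  P^+=[0.1628 0.0764; 0.0764 0.1992]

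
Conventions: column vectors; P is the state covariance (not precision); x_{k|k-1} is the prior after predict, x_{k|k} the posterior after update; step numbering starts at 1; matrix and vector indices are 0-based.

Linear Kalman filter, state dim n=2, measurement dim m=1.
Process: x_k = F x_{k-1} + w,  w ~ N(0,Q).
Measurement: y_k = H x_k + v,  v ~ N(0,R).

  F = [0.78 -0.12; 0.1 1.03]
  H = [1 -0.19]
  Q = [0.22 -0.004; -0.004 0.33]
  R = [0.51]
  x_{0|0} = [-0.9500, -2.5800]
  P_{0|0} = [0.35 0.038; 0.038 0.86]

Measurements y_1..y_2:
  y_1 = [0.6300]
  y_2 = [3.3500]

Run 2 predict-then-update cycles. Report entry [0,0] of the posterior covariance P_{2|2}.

P_post[0,0] = 0.2171

step 1: x^-=[-0.4314, -2.7524]  P^-=[0.4382 -0.0529; -0.0529 1.2537]  S=[1.0136]  K=[0.4423; -0.2872]  nu=[0.5384]  x^+=[-0.1933, -2.9071]  P^+=[0.2400 0.0758; 0.0758 1.1701]
step 2: x^-=[0.1981, -3.0136]  P^-=[0.3686 -0.0699; -0.0699 1.5894]  S=[0.9626]  K=[0.3968; -0.3863]  nu=[2.5793]  x^+=[1.2215, -4.0101]  P^+=[0.2171 0.0777; 0.0777 1.4457]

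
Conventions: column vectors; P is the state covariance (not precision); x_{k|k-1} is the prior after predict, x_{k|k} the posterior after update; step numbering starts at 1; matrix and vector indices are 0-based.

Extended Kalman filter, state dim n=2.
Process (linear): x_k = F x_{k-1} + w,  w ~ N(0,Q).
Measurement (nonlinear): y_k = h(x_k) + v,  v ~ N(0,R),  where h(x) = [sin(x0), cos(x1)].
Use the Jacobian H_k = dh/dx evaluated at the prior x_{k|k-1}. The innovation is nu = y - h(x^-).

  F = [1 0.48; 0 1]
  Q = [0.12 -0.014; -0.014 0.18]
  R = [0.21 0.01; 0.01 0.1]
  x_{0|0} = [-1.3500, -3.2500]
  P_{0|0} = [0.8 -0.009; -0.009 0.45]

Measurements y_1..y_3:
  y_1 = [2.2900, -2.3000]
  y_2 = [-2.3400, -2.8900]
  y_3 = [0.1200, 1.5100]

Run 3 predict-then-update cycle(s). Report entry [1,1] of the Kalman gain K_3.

K[1,1] = -1.1612

step 1: x^-=[-2.9100, -3.2500]  P^-=[1.0150 0.1930; 0.1930 0.6300]  H_jac=[-0.9733 0.0000; 0.0000 -0.1082]  S=[1.1716 0.0303; 0.0303 0.1074]  K=[-0.8444 0.0440; -0.1450 -0.5939]  nu=[2.5195, -1.3059]  x^+=[-5.0950, -2.8397]  P^+=[0.1817 0.0374; 0.0374 0.5623]
step 2: x^-=[-6.4580, -2.8397]  P^-=[0.4672 0.2933; 0.2933 0.7423]  H_jac=[0.9848 0.0000; 0.0000 0.2973]  S=[0.6630 0.0959; 0.0959 0.1656]  K=[0.6742 0.1363; 0.2651 1.1791]  nu=[-2.1660, -1.9352]  x^+=[-8.1820, -5.6958]  P^+=[0.1451 0.0685; 0.0685 0.4055]
step 3: x^-=[-10.9159, -5.6958]  P^-=[0.4243 0.2492; 0.2492 0.5855]  H_jac=[-0.0796 0.0000; 0.0000 -0.5542]  S=[0.2127 0.0210; 0.0210 0.2798]  K=[-0.1109 -0.4851; 0.0214 -1.1612]  nu=[-0.8768, 0.6776]  x^+=[-11.1475, -6.5014]  P^+=[0.3536 0.0895; 0.0895 0.2091]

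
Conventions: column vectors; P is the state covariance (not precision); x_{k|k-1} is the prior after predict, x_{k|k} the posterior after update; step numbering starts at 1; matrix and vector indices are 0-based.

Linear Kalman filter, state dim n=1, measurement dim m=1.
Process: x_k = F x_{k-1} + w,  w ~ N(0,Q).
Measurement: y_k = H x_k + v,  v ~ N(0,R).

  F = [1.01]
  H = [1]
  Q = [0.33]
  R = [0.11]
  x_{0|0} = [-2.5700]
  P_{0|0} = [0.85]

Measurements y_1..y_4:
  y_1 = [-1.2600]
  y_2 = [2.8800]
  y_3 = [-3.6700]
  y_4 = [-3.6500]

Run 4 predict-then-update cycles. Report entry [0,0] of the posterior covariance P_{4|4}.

step 1: x^-=[-2.5957]  P^-=[1.1971]  S=[1.3071]  K=[0.9158]  nu=[1.3357]  x^+=[-1.3724]  P^+=[0.1007]
step 2: x^-=[-1.3861]  P^-=[0.4328]  S=[0.5428]  K=[0.7973]  nu=[4.2661]  x^+=[2.0154]  P^+=[0.0877]
step 3: x^-=[2.0356]  P^-=[0.4195]  S=[0.5295]  K=[0.7922]  nu=[-5.7056]  x^+=[-2.4846]  P^+=[0.0871]
step 4: x^-=[-2.5095]  P^-=[0.4189]  S=[0.5289]  K=[0.7920]  nu=[-1.1405]  x^+=[-3.4128]  P^+=[0.0871]

P_post[0,0] = 0.0871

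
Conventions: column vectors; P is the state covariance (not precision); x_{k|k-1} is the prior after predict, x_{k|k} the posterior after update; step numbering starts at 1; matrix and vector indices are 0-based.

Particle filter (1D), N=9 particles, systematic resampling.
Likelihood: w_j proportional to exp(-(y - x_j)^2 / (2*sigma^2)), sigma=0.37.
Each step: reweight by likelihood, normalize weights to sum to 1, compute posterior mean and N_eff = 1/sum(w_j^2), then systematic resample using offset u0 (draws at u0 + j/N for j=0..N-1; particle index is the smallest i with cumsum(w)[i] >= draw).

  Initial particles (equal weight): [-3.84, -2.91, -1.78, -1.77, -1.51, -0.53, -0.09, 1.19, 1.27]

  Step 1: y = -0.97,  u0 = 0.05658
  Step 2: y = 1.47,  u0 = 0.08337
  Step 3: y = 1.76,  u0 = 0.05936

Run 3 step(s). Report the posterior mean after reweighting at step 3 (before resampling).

post_mean = -0.5300

step 1: w=[0.0000, 0.0000, 0.0840, 0.0890, 0.3179, 0.4546, 0.0545, 0.0000, 0.0000]  mean=-1.0329  Neff=3.0705  idx=[2, 3, 4, 4, 5, 5, 5, 5, 5]
step 2: w=[0.0000, 0.0000, 0.0000, 0.0000, 0.2000, 0.2000, 0.2000, 0.2000, 0.2000]  mean=-0.5300  Neff=5.0000  idx=[4, 4, 5, 6, 6, 7, 7, 8, 8]
step 3: w=[0.1111, 0.1111, 0.1111, 0.1111, 0.1111, 0.1111, 0.1111, 0.1111, 0.1111]  mean=-0.5300  Neff=9.0000  idx=[0, 1, 2, 3, 4, 5, 6, 7, 8]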